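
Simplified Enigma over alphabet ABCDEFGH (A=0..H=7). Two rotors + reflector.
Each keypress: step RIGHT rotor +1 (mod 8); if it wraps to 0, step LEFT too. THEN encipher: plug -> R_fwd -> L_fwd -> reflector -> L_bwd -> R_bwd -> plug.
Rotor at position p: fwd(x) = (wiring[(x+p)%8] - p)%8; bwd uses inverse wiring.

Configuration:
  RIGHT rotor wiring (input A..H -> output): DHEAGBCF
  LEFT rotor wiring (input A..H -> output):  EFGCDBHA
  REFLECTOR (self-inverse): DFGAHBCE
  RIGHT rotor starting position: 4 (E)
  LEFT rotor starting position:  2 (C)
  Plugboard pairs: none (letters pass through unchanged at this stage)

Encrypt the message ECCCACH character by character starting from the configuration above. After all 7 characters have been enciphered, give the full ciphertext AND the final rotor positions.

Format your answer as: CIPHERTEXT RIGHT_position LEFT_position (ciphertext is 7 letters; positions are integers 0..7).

Char 1 ('E'): step: R->5, L=2; E->plug->E->R->C->L->B->refl->F->L'->E->R'->A->plug->A
Char 2 ('C'): step: R->6, L=2; C->plug->C->R->F->L->G->refl->C->L'->G->R'->E->plug->E
Char 3 ('C'): step: R->7, L=2; C->plug->C->R->A->L->E->refl->H->L'->D->R'->H->plug->H
Char 4 ('C'): step: R->0, L->3 (L advanced); C->plug->C->R->E->L->F->refl->B->L'->F->R'->H->plug->H
Char 5 ('A'): step: R->1, L=3; A->plug->A->R->G->L->C->refl->G->L'->C->R'->H->plug->H
Char 6 ('C'): step: R->2, L=3; C->plug->C->R->E->L->F->refl->B->L'->F->R'->H->plug->H
Char 7 ('H'): step: R->3, L=3; H->plug->H->R->B->L->A->refl->D->L'->H->R'->D->plug->D
Final: ciphertext=AEHHHHD, RIGHT=3, LEFT=3

Answer: AEHHHHD 3 3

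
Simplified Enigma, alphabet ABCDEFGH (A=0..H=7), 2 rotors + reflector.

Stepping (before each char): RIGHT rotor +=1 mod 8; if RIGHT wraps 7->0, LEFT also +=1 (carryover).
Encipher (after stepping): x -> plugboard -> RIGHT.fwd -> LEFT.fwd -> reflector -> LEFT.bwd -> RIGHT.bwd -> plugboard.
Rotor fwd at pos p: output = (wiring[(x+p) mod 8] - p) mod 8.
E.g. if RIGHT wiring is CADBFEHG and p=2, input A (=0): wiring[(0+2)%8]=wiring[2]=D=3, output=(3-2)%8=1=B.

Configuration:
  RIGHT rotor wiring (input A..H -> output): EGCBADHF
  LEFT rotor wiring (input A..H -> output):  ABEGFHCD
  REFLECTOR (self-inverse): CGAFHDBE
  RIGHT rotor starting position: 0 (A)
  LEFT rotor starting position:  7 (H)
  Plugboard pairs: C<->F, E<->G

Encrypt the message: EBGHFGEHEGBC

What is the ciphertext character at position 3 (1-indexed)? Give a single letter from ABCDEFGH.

Char 1 ('E'): step: R->1, L=7; E->plug->G->R->E->L->H->refl->E->L'->A->R'->C->plug->F
Char 2 ('B'): step: R->2, L=7; B->plug->B->R->H->L->D->refl->F->L'->D->R'->F->plug->C
Char 3 ('G'): step: R->3, L=7; G->plug->E->R->C->L->C->refl->A->L'->G->R'->A->plug->A

A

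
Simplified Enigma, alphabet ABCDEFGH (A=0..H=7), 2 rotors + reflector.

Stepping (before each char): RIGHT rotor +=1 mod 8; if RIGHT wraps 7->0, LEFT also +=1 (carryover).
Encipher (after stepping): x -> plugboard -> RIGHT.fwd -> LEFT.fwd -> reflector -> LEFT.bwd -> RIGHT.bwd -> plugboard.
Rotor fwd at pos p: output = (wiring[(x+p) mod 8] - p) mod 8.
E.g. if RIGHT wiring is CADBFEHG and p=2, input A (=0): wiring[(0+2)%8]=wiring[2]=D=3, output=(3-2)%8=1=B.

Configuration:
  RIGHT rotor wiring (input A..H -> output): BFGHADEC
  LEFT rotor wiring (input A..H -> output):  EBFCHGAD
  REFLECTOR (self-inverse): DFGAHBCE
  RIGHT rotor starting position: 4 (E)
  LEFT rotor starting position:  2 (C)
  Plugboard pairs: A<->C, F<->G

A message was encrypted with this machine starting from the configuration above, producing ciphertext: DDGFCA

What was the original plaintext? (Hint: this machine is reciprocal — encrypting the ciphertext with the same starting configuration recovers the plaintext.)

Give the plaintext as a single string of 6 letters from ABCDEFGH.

Char 1 ('D'): step: R->5, L=2; D->plug->D->R->E->L->G->refl->C->L'->G->R'->A->plug->C
Char 2 ('D'): step: R->6, L=2; D->plug->D->R->H->L->H->refl->E->L'->D->R'->C->plug->A
Char 3 ('G'): step: R->7, L=2; G->plug->F->R->B->L->A->refl->D->L'->A->R'->E->plug->E
Char 4 ('F'): step: R->0, L->3 (L advanced); F->plug->G->R->E->L->A->refl->D->L'->C->R'->H->plug->H
Char 5 ('C'): step: R->1, L=3; C->plug->A->R->E->L->A->refl->D->L'->C->R'->E->plug->E
Char 6 ('A'): step: R->2, L=3; A->plug->C->R->G->L->G->refl->C->L'->H->R'->G->plug->F

Answer: CAEHEF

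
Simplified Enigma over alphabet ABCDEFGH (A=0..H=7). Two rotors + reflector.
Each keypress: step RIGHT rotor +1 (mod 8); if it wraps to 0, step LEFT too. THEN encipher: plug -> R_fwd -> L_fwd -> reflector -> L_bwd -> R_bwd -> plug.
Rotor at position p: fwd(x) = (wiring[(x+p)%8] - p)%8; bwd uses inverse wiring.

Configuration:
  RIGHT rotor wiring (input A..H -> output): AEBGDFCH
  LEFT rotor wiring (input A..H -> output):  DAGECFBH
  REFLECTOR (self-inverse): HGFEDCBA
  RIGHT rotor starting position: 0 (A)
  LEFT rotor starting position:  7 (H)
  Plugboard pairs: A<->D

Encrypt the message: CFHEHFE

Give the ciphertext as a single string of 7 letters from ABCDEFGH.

Answer: FCCDCEF

Derivation:
Char 1 ('C'): step: R->1, L=7; C->plug->C->R->F->L->D->refl->E->L'->B->R'->F->plug->F
Char 2 ('F'): step: R->2, L=7; F->plug->F->R->F->L->D->refl->E->L'->B->R'->C->plug->C
Char 3 ('H'): step: R->3, L=7; H->plug->H->R->G->L->G->refl->B->L'->C->R'->C->plug->C
Char 4 ('E'): step: R->4, L=7; E->plug->E->R->E->L->F->refl->C->L'->H->R'->A->plug->D
Char 5 ('H'): step: R->5, L=7; H->plug->H->R->G->L->G->refl->B->L'->C->R'->C->plug->C
Char 6 ('F'): step: R->6, L=7; F->plug->F->R->A->L->A->refl->H->L'->D->R'->E->plug->E
Char 7 ('E'): step: R->7, L=7; E->plug->E->R->H->L->C->refl->F->L'->E->R'->F->plug->F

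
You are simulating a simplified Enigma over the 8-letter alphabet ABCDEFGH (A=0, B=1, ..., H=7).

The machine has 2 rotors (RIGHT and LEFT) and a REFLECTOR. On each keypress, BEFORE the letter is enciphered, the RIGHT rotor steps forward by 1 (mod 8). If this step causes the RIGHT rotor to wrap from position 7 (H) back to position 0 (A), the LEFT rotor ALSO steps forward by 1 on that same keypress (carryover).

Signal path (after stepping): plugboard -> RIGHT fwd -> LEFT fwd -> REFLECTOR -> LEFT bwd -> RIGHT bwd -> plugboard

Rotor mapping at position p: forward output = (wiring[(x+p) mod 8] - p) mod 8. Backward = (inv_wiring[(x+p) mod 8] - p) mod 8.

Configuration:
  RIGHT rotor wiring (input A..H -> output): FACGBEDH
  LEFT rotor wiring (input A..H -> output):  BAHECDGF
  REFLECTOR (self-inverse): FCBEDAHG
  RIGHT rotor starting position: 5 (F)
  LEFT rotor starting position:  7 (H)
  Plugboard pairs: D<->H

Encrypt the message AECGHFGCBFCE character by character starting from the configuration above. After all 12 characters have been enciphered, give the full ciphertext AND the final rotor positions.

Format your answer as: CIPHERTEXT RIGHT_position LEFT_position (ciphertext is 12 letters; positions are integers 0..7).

Char 1 ('A'): step: R->6, L=7; A->plug->A->R->F->L->D->refl->E->L'->G->R'->H->plug->D
Char 2 ('E'): step: R->7, L=7; E->plug->E->R->H->L->H->refl->G->L'->A->R'->A->plug->A
Char 3 ('C'): step: R->0, L->0 (L advanced); C->plug->C->R->C->L->H->refl->G->L'->G->R'->D->plug->H
Char 4 ('G'): step: R->1, L=0; G->plug->G->R->G->L->G->refl->H->L'->C->R'->F->plug->F
Char 5 ('H'): step: R->2, L=0; H->plug->D->R->C->L->H->refl->G->L'->G->R'->H->plug->D
Char 6 ('F'): step: R->3, L=0; F->plug->F->R->C->L->H->refl->G->L'->G->R'->B->plug->B
Char 7 ('G'): step: R->4, L=0; G->plug->G->R->G->L->G->refl->H->L'->C->R'->H->plug->D
Char 8 ('C'): step: R->5, L=0; C->plug->C->R->C->L->H->refl->G->L'->G->R'->B->plug->B
Char 9 ('B'): step: R->6, L=0; B->plug->B->R->B->L->A->refl->F->L'->H->R'->C->plug->C
Char 10 ('F'): step: R->7, L=0; F->plug->F->R->C->L->H->refl->G->L'->G->R'->B->plug->B
Char 11 ('C'): step: R->0, L->1 (L advanced); C->plug->C->R->C->L->D->refl->E->L'->G->R'->D->plug->H
Char 12 ('E'): step: R->1, L=1; E->plug->E->R->D->L->B->refl->C->L'->E->R'->H->plug->D
Final: ciphertext=DAHFDBDBCBHD, RIGHT=1, LEFT=1

Answer: DAHFDBDBCBHD 1 1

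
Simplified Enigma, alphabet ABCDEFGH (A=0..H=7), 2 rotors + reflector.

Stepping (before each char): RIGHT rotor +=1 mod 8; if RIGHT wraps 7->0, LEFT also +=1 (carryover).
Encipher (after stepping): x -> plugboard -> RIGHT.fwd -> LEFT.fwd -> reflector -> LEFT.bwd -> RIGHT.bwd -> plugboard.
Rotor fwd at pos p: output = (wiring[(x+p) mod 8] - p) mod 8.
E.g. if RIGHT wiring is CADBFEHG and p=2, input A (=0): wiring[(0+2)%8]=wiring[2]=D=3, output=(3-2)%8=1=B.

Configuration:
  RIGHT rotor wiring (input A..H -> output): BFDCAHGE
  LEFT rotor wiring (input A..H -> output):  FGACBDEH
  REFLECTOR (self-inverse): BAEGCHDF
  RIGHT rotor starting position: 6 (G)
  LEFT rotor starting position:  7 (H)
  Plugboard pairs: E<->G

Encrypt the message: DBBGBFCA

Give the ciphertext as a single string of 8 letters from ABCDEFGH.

Answer: FAAFGGGD

Derivation:
Char 1 ('D'): step: R->7, L=7; D->plug->D->R->E->L->D->refl->G->L'->B->R'->F->plug->F
Char 2 ('B'): step: R->0, L->0 (L advanced); B->plug->B->R->F->L->D->refl->G->L'->B->R'->A->plug->A
Char 3 ('B'): step: R->1, L=0; B->plug->B->R->C->L->A->refl->B->L'->E->R'->A->plug->A
Char 4 ('G'): step: R->2, L=0; G->plug->E->R->E->L->B->refl->A->L'->C->R'->F->plug->F
Char 5 ('B'): step: R->3, L=0; B->plug->B->R->F->L->D->refl->G->L'->B->R'->E->plug->G
Char 6 ('F'): step: R->4, L=0; F->plug->F->R->B->L->G->refl->D->L'->F->R'->E->plug->G
Char 7 ('C'): step: R->5, L=0; C->plug->C->R->H->L->H->refl->F->L'->A->R'->E->plug->G
Char 8 ('A'): step: R->6, L=0; A->plug->A->R->A->L->F->refl->H->L'->H->R'->D->plug->D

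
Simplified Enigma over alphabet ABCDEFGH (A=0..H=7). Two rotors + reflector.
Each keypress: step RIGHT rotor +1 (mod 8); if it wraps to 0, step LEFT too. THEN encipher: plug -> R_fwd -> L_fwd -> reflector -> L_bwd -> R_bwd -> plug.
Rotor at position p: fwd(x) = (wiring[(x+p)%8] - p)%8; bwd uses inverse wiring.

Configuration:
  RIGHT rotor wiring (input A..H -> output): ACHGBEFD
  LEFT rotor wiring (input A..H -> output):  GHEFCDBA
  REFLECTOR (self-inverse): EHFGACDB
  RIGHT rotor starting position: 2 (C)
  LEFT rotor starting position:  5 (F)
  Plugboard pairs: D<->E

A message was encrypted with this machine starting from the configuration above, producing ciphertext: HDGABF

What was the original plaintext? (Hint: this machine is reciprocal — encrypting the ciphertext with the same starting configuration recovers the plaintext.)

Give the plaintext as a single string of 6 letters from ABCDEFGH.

Char 1 ('H'): step: R->3, L=5; H->plug->H->R->E->L->C->refl->F->L'->H->R'->G->plug->G
Char 2 ('D'): step: R->4, L=5; D->plug->E->R->E->L->C->refl->F->L'->H->R'->D->plug->E
Char 3 ('G'): step: R->5, L=5; G->plug->G->R->B->L->E->refl->A->L'->G->R'->C->plug->C
Char 4 ('A'): step: R->6, L=5; A->plug->A->R->H->L->F->refl->C->L'->E->R'->D->plug->E
Char 5 ('B'): step: R->7, L=5; B->plug->B->R->B->L->E->refl->A->L'->G->R'->H->plug->H
Char 6 ('F'): step: R->0, L->6 (L advanced); F->plug->F->R->E->L->G->refl->D->L'->A->R'->A->plug->A

Answer: GECEHA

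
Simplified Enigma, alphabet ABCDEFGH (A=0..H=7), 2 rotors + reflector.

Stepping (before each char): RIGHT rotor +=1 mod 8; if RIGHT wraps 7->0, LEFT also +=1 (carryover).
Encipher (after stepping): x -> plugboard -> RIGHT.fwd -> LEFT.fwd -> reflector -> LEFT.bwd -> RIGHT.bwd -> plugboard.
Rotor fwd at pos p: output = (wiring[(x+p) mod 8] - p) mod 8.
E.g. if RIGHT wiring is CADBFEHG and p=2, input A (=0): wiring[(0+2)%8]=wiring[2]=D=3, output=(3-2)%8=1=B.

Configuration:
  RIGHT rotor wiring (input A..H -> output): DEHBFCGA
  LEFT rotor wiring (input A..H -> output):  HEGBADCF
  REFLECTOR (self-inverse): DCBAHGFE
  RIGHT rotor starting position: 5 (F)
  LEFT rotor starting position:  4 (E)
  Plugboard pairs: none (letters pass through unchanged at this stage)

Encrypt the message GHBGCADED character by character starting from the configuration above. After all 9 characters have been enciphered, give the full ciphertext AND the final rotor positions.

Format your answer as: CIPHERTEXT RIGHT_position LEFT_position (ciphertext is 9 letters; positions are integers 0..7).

Char 1 ('G'): step: R->6, L=4; G->plug->G->R->H->L->F->refl->G->L'->C->R'->B->plug->B
Char 2 ('H'): step: R->7, L=4; H->plug->H->R->H->L->F->refl->G->L'->C->R'->E->plug->E
Char 3 ('B'): step: R->0, L->5 (L advanced); B->plug->B->R->E->L->H->refl->E->L'->G->R'->G->plug->G
Char 4 ('G'): step: R->1, L=5; G->plug->G->R->H->L->D->refl->A->L'->C->R'->H->plug->H
Char 5 ('C'): step: R->2, L=5; C->plug->C->R->D->L->C->refl->B->L'->F->R'->A->plug->A
Char 6 ('A'): step: R->3, L=5; A->plug->A->R->G->L->E->refl->H->L'->E->R'->H->plug->H
Char 7 ('D'): step: R->4, L=5; D->plug->D->R->E->L->H->refl->E->L'->G->R'->B->plug->B
Char 8 ('E'): step: R->5, L=5; E->plug->E->R->H->L->D->refl->A->L'->C->R'->F->plug->F
Char 9 ('D'): step: R->6, L=5; D->plug->D->R->G->L->E->refl->H->L'->E->R'->H->plug->H
Final: ciphertext=BEGHAHBFH, RIGHT=6, LEFT=5

Answer: BEGHAHBFH 6 5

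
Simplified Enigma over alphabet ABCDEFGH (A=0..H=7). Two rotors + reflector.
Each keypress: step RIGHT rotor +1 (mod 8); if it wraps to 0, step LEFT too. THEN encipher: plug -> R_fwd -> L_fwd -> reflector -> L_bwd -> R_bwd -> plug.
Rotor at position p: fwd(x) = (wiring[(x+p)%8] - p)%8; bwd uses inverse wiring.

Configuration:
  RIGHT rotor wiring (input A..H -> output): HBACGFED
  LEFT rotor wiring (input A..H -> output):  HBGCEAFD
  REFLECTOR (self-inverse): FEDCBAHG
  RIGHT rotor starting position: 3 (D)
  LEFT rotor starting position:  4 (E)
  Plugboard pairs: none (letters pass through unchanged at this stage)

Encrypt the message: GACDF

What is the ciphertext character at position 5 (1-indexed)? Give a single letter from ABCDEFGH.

Char 1 ('G'): step: R->4, L=4; G->plug->G->R->E->L->D->refl->C->L'->G->R'->H->plug->H
Char 2 ('A'): step: R->5, L=4; A->plug->A->R->A->L->A->refl->F->L'->F->R'->G->plug->G
Char 3 ('C'): step: R->6, L=4; C->plug->C->R->B->L->E->refl->B->L'->C->R'->E->plug->E
Char 4 ('D'): step: R->7, L=4; D->plug->D->R->B->L->E->refl->B->L'->C->R'->C->plug->C
Char 5 ('F'): step: R->0, L->5 (L advanced); F->plug->F->R->F->L->B->refl->E->L'->E->R'->G->plug->G

G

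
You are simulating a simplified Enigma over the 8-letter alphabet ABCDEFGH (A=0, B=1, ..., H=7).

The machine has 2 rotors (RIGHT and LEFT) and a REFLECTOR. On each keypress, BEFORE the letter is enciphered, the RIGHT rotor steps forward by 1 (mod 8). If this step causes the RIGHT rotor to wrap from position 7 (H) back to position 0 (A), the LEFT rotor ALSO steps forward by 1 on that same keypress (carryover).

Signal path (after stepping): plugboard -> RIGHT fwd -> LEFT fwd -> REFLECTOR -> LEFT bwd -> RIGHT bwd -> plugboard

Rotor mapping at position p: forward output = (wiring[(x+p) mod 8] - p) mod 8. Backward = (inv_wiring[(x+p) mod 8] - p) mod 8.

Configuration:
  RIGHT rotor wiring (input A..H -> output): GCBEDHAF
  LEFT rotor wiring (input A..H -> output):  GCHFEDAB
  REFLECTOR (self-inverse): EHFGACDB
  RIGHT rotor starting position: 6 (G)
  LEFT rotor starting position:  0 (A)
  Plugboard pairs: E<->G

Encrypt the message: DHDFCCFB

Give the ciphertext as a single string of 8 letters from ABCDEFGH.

Char 1 ('D'): step: R->7, L=0; D->plug->D->R->C->L->H->refl->B->L'->H->R'->B->plug->B
Char 2 ('H'): step: R->0, L->1 (L advanced); H->plug->H->R->F->L->H->refl->B->L'->A->R'->G->plug->E
Char 3 ('D'): step: R->1, L=1; D->plug->D->R->C->L->E->refl->A->L'->G->R'->E->plug->G
Char 4 ('F'): step: R->2, L=1; F->plug->F->R->D->L->D->refl->G->L'->B->R'->C->plug->C
Char 5 ('C'): step: R->3, L=1; C->plug->C->R->E->L->C->refl->F->L'->H->R'->G->plug->E
Char 6 ('C'): step: R->4, L=1; C->plug->C->R->E->L->C->refl->F->L'->H->R'->A->plug->A
Char 7 ('F'): step: R->5, L=1; F->plug->F->R->E->L->C->refl->F->L'->H->R'->G->plug->E
Char 8 ('B'): step: R->6, L=1; B->plug->B->R->H->L->F->refl->C->L'->E->R'->D->plug->D

Answer: BEGCEAED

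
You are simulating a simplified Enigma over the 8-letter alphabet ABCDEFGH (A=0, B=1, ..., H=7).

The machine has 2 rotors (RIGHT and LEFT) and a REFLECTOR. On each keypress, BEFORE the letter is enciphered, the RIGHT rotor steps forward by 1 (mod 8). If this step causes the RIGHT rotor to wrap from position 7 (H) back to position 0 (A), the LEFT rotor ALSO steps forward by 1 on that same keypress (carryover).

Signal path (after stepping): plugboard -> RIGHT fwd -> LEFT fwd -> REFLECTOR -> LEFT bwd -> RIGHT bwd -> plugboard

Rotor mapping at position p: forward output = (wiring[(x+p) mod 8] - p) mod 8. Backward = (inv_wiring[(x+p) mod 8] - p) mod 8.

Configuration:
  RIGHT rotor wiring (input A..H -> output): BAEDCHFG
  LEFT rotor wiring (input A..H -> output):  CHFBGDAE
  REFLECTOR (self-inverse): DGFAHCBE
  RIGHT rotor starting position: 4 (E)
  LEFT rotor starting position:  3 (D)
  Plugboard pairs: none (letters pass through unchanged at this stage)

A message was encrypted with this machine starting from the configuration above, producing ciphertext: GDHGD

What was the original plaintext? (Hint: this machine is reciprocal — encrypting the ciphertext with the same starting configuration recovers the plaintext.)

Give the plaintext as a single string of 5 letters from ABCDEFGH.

Char 1 ('G'): step: R->5, L=3; G->plug->G->R->G->L->E->refl->H->L'->F->R'->H->plug->H
Char 2 ('D'): step: R->6, L=3; D->plug->D->R->C->L->A->refl->D->L'->B->R'->H->plug->H
Char 3 ('H'): step: R->7, L=3; H->plug->H->R->G->L->E->refl->H->L'->F->R'->D->plug->D
Char 4 ('G'): step: R->0, L->4 (L advanced); G->plug->G->R->F->L->D->refl->A->L'->D->R'->D->plug->D
Char 5 ('D'): step: R->1, L=4; D->plug->D->R->B->L->H->refl->E->L'->C->R'->C->plug->C

Answer: HHDDC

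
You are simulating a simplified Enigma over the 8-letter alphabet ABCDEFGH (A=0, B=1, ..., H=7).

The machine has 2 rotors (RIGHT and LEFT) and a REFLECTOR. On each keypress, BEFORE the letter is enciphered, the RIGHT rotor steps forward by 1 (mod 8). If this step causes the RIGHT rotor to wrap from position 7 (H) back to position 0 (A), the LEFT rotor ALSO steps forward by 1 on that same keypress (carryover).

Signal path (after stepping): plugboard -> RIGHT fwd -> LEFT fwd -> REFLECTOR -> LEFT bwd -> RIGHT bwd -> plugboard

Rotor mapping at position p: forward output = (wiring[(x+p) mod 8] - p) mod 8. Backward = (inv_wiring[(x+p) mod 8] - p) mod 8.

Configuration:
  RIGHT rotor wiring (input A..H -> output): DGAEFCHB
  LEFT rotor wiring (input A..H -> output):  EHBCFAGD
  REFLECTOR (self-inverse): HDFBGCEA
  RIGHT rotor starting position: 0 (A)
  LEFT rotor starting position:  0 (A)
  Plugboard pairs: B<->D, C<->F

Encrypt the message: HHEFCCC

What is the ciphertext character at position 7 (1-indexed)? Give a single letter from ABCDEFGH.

Char 1 ('H'): step: R->1, L=0; H->plug->H->R->C->L->B->refl->D->L'->H->R'->B->plug->D
Char 2 ('H'): step: R->2, L=0; H->plug->H->R->E->L->F->refl->C->L'->D->R'->C->plug->F
Char 3 ('E'): step: R->3, L=0; E->plug->E->R->G->L->G->refl->E->L'->A->R'->F->plug->C
Char 4 ('F'): step: R->4, L=0; F->plug->C->R->D->L->C->refl->F->L'->E->R'->G->plug->G
Char 5 ('C'): step: R->5, L=0; C->plug->F->R->D->L->C->refl->F->L'->E->R'->C->plug->F
Char 6 ('C'): step: R->6, L=0; C->plug->F->R->G->L->G->refl->E->L'->A->R'->D->plug->B
Char 7 ('C'): step: R->7, L=0; C->plug->F->R->G->L->G->refl->E->L'->A->R'->H->plug->H

H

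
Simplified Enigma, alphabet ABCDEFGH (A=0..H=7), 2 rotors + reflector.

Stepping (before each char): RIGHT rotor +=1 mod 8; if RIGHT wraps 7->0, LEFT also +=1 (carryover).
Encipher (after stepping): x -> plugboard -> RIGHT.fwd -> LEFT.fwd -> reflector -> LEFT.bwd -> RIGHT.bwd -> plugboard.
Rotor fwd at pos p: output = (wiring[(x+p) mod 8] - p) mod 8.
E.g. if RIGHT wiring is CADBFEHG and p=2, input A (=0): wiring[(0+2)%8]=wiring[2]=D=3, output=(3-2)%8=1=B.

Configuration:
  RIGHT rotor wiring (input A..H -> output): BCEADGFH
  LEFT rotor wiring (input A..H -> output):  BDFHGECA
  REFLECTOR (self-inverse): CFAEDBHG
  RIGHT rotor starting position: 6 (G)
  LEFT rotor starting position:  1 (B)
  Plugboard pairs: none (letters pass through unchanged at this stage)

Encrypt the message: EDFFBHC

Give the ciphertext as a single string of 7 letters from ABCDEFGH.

Answer: FBBBDDB

Derivation:
Char 1 ('E'): step: R->7, L=1; E->plug->E->R->B->L->E->refl->D->L'->E->R'->F->plug->F
Char 2 ('D'): step: R->0, L->2 (L advanced); D->plug->D->R->A->L->D->refl->E->L'->C->R'->B->plug->B
Char 3 ('F'): step: R->1, L=2; F->plug->F->R->E->L->A->refl->C->L'->D->R'->B->plug->B
Char 4 ('F'): step: R->2, L=2; F->plug->F->R->F->L->G->refl->H->L'->G->R'->B->plug->B
Char 5 ('B'): step: R->3, L=2; B->plug->B->R->A->L->D->refl->E->L'->C->R'->D->plug->D
Char 6 ('H'): step: R->4, L=2; H->plug->H->R->E->L->A->refl->C->L'->D->R'->D->plug->D
Char 7 ('C'): step: R->5, L=2; C->plug->C->R->C->L->E->refl->D->L'->A->R'->B->plug->B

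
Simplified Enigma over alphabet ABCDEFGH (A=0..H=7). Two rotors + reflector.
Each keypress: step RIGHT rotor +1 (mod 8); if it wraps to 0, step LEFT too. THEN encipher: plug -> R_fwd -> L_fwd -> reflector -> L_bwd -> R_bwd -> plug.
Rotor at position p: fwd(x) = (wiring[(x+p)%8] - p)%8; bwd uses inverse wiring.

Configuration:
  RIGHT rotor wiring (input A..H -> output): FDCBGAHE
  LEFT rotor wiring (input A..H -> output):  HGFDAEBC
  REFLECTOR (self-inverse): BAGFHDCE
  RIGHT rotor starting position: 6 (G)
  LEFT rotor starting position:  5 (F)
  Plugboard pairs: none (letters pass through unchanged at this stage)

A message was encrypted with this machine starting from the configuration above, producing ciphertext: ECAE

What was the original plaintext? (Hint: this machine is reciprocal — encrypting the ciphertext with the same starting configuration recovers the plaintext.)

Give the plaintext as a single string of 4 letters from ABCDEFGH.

Answer: FBGA

Derivation:
Char 1 ('E'): step: R->7, L=5; E->plug->E->R->C->L->F->refl->D->L'->H->R'->F->plug->F
Char 2 ('C'): step: R->0, L->6 (L advanced); C->plug->C->R->C->L->B->refl->A->L'->D->R'->B->plug->B
Char 3 ('A'): step: R->1, L=6; A->plug->A->R->C->L->B->refl->A->L'->D->R'->G->plug->G
Char 4 ('E'): step: R->2, L=6; E->plug->E->R->F->L->F->refl->D->L'->A->R'->A->plug->A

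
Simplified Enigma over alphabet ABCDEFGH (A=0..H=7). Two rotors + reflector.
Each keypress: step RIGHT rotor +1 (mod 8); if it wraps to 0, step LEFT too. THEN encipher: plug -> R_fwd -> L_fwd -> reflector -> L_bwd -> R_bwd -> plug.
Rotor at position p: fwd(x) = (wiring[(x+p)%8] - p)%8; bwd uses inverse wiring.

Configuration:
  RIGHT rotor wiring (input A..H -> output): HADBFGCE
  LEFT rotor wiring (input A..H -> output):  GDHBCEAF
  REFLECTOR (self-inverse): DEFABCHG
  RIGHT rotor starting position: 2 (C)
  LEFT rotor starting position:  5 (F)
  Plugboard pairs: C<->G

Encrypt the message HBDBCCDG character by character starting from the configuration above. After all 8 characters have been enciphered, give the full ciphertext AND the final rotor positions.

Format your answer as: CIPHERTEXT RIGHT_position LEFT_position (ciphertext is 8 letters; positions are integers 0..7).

Answer: FAAFAEHE 2 6

Derivation:
Char 1 ('H'): step: R->3, L=5; H->plug->H->R->A->L->H->refl->G->L'->E->R'->F->plug->F
Char 2 ('B'): step: R->4, L=5; B->plug->B->R->C->L->A->refl->D->L'->B->R'->A->plug->A
Char 3 ('D'): step: R->5, L=5; D->plug->D->R->C->L->A->refl->D->L'->B->R'->A->plug->A
Char 4 ('B'): step: R->6, L=5; B->plug->B->R->G->L->E->refl->B->L'->D->R'->F->plug->F
Char 5 ('C'): step: R->7, L=5; C->plug->G->R->H->L->F->refl->C->L'->F->R'->A->plug->A
Char 6 ('C'): step: R->0, L->6 (L advanced); C->plug->G->R->C->L->A->refl->D->L'->F->R'->E->plug->E
Char 7 ('D'): step: R->1, L=6; D->plug->D->R->E->L->B->refl->E->L'->G->R'->H->plug->H
Char 8 ('G'): step: R->2, L=6; G->plug->C->R->D->L->F->refl->C->L'->A->R'->E->plug->E
Final: ciphertext=FAAFAEHE, RIGHT=2, LEFT=6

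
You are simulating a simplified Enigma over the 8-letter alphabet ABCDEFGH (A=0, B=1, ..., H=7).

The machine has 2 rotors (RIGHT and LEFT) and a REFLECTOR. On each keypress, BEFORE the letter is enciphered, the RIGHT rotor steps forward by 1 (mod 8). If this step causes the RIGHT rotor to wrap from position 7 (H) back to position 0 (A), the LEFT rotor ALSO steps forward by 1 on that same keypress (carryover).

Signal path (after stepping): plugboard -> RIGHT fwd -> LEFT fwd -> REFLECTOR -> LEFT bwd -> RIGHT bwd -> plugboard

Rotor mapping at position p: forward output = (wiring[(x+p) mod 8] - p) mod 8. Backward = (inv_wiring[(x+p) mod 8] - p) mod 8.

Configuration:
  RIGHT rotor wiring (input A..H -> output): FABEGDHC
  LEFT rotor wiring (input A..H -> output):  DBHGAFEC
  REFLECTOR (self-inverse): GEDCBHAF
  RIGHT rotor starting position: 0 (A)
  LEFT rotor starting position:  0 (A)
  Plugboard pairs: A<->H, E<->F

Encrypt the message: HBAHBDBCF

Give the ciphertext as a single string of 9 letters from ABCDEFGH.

Answer: BFHGCACBC

Derivation:
Char 1 ('H'): step: R->1, L=0; H->plug->A->R->H->L->C->refl->D->L'->A->R'->B->plug->B
Char 2 ('B'): step: R->2, L=0; B->plug->B->R->C->L->H->refl->F->L'->F->R'->E->plug->F
Char 3 ('A'): step: R->3, L=0; A->plug->H->R->G->L->E->refl->B->L'->B->R'->A->plug->H
Char 4 ('H'): step: R->4, L=0; H->plug->A->R->C->L->H->refl->F->L'->F->R'->G->plug->G
Char 5 ('B'): step: R->5, L=0; B->plug->B->R->C->L->H->refl->F->L'->F->R'->C->plug->C
Char 6 ('D'): step: R->6, L=0; D->plug->D->R->C->L->H->refl->F->L'->F->R'->H->plug->A
Char 7 ('B'): step: R->7, L=0; B->plug->B->R->G->L->E->refl->B->L'->B->R'->C->plug->C
Char 8 ('C'): step: R->0, L->1 (L advanced); C->plug->C->R->B->L->G->refl->A->L'->A->R'->B->plug->B
Char 9 ('F'): step: R->1, L=1; F->plug->E->R->C->L->F->refl->H->L'->D->R'->C->plug->C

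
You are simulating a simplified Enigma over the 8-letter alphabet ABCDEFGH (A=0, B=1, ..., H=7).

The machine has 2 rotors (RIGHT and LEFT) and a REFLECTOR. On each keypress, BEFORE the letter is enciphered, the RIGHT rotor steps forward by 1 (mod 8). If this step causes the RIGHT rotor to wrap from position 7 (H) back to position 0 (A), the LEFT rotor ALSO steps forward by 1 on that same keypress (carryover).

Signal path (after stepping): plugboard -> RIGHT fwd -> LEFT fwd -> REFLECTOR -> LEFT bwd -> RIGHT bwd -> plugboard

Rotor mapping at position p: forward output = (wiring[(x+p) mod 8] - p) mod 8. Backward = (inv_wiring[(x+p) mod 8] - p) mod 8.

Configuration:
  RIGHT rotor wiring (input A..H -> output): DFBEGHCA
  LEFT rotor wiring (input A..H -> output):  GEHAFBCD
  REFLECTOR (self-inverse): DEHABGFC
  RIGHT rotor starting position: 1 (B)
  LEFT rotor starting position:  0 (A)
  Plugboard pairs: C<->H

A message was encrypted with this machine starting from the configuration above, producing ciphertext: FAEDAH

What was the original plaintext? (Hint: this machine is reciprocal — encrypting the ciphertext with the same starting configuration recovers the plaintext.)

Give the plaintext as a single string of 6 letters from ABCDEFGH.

Answer: BEBAGD

Derivation:
Char 1 ('F'): step: R->2, L=0; F->plug->F->R->G->L->C->refl->H->L'->C->R'->B->plug->B
Char 2 ('A'): step: R->3, L=0; A->plug->A->R->B->L->E->refl->B->L'->F->R'->E->plug->E
Char 3 ('E'): step: R->4, L=0; E->plug->E->R->H->L->D->refl->A->L'->D->R'->B->plug->B
Char 4 ('D'): step: R->5, L=0; D->plug->D->R->G->L->C->refl->H->L'->C->R'->A->plug->A
Char 5 ('A'): step: R->6, L=0; A->plug->A->R->E->L->F->refl->G->L'->A->R'->G->plug->G
Char 6 ('H'): step: R->7, L=0; H->plug->C->R->G->L->C->refl->H->L'->C->R'->D->plug->D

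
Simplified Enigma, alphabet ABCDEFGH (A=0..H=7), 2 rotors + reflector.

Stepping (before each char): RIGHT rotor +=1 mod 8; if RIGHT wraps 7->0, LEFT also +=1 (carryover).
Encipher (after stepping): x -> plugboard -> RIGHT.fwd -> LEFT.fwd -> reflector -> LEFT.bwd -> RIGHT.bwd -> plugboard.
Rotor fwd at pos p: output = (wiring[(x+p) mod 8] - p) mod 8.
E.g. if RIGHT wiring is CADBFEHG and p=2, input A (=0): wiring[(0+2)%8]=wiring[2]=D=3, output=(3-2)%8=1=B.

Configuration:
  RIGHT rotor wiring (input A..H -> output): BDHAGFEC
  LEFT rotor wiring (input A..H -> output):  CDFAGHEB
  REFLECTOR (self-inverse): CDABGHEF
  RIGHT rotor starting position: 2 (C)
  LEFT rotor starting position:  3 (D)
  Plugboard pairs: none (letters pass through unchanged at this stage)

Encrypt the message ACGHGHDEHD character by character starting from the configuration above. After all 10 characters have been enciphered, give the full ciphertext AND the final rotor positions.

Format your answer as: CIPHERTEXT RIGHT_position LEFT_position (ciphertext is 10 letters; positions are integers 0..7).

Char 1 ('A'): step: R->3, L=3; A->plug->A->R->F->L->H->refl->F->L'->A->R'->G->plug->G
Char 2 ('C'): step: R->4, L=3; C->plug->C->R->A->L->F->refl->H->L'->F->R'->E->plug->E
Char 3 ('G'): step: R->5, L=3; G->plug->G->R->D->L->B->refl->D->L'->B->R'->H->plug->H
Char 4 ('H'): step: R->6, L=3; H->plug->H->R->H->L->C->refl->A->L'->G->R'->A->plug->A
Char 5 ('G'): step: R->7, L=3; G->plug->G->R->G->L->A->refl->C->L'->H->R'->F->plug->F
Char 6 ('H'): step: R->0, L->4 (L advanced); H->plug->H->R->C->L->A->refl->C->L'->A->R'->D->plug->D
Char 7 ('D'): step: R->1, L=4; D->plug->D->R->F->L->H->refl->F->L'->D->R'->F->plug->F
Char 8 ('E'): step: R->2, L=4; E->plug->E->R->C->L->A->refl->C->L'->A->R'->F->plug->F
Char 9 ('H'): step: R->3, L=4; H->plug->H->R->E->L->G->refl->E->L'->H->R'->E->plug->E
Char 10 ('D'): step: R->4, L=4; D->plug->D->R->G->L->B->refl->D->L'->B->R'->B->plug->B
Final: ciphertext=GEHAFDFFEB, RIGHT=4, LEFT=4

Answer: GEHAFDFFEB 4 4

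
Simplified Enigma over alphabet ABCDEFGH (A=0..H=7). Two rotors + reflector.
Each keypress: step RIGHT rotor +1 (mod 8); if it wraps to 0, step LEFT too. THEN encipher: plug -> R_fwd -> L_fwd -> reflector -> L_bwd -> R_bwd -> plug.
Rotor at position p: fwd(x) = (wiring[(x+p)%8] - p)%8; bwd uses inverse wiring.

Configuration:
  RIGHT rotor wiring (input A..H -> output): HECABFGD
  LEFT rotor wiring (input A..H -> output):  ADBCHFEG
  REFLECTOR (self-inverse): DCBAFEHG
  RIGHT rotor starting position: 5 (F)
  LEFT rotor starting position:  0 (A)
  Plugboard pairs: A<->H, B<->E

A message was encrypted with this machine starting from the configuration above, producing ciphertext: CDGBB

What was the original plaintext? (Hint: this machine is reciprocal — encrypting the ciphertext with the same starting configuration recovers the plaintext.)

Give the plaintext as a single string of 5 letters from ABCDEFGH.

Answer: HFEAE

Derivation:
Char 1 ('C'): step: R->6, L=0; C->plug->C->R->B->L->D->refl->A->L'->A->R'->A->plug->H
Char 2 ('D'): step: R->7, L=0; D->plug->D->R->D->L->C->refl->B->L'->C->R'->F->plug->F
Char 3 ('G'): step: R->0, L->1 (L advanced); G->plug->G->R->G->L->F->refl->E->L'->E->R'->B->plug->E
Char 4 ('B'): step: R->1, L=1; B->plug->E->R->E->L->E->refl->F->L'->G->R'->H->plug->A
Char 5 ('B'): step: R->2, L=1; B->plug->E->R->E->L->E->refl->F->L'->G->R'->B->plug->E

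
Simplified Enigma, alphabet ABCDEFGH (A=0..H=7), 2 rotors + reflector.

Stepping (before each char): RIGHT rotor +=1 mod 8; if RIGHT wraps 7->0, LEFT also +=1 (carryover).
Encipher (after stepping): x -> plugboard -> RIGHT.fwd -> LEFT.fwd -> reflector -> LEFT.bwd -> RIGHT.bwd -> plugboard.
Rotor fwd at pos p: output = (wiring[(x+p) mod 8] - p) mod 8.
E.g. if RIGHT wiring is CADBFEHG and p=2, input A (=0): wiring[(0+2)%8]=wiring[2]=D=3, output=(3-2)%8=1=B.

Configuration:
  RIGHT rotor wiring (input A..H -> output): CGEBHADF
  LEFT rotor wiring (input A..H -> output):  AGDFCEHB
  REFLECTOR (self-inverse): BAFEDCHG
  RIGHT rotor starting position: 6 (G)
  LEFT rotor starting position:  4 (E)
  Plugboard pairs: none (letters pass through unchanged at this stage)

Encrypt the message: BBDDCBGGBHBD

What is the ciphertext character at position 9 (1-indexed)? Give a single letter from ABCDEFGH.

Char 1 ('B'): step: R->7, L=4; B->plug->B->R->D->L->F->refl->C->L'->F->R'->D->plug->D
Char 2 ('B'): step: R->0, L->5 (L advanced); B->plug->B->R->G->L->A->refl->B->L'->E->R'->C->plug->C
Char 3 ('D'): step: R->1, L=5; D->plug->D->R->G->L->A->refl->B->L'->E->R'->G->plug->G
Char 4 ('D'): step: R->2, L=5; D->plug->D->R->G->L->A->refl->B->L'->E->R'->H->plug->H
Char 5 ('C'): step: R->3, L=5; C->plug->C->R->F->L->G->refl->H->L'->A->R'->D->plug->D
Char 6 ('B'): step: R->4, L=5; B->plug->B->R->E->L->B->refl->A->L'->G->R'->E->plug->E
Char 7 ('G'): step: R->5, L=5; G->plug->G->R->E->L->B->refl->A->L'->G->R'->B->plug->B
Char 8 ('G'): step: R->6, L=5; G->plug->G->R->B->L->C->refl->F->L'->H->R'->B->plug->B
Char 9 ('B'): step: R->7, L=5; B->plug->B->R->D->L->D->refl->E->L'->C->R'->E->plug->E

E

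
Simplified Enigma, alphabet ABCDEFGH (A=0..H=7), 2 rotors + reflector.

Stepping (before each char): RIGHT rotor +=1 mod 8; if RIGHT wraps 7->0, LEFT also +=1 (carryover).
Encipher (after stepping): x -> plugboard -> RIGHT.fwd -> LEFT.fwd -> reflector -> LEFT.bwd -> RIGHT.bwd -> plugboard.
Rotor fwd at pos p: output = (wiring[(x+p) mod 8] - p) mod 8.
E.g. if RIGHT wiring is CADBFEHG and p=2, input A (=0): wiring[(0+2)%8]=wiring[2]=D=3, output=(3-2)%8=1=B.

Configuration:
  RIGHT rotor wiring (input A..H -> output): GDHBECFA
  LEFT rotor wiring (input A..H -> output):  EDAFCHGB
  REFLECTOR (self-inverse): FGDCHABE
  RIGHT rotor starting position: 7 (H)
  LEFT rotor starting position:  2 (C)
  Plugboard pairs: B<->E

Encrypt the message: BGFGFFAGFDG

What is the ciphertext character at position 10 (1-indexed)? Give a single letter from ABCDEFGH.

Char 1 ('B'): step: R->0, L->3 (L advanced); B->plug->E->R->E->L->G->refl->B->L'->F->R'->G->plug->G
Char 2 ('G'): step: R->1, L=3; G->plug->G->R->H->L->F->refl->A->L'->G->R'->B->plug->E
Char 3 ('F'): step: R->2, L=3; F->plug->F->R->G->L->A->refl->F->L'->H->R'->B->plug->E
Char 4 ('G'): step: R->3, L=3; G->plug->G->R->A->L->C->refl->D->L'->D->R'->F->plug->F
Char 5 ('F'): step: R->4, L=3; F->plug->F->R->H->L->F->refl->A->L'->G->R'->B->plug->E
Char 6 ('F'): step: R->5, L=3; F->plug->F->R->C->L->E->refl->H->L'->B->R'->D->plug->D
Char 7 ('A'): step: R->6, L=3; A->plug->A->R->H->L->F->refl->A->L'->G->R'->G->plug->G
Char 8 ('G'): step: R->7, L=3; G->plug->G->R->D->L->D->refl->C->L'->A->R'->D->plug->D
Char 9 ('F'): step: R->0, L->4 (L advanced); F->plug->F->R->C->L->C->refl->D->L'->B->R'->D->plug->D
Char 10 ('D'): step: R->1, L=4; D->plug->D->R->D->L->F->refl->A->L'->E->R'->F->plug->F

F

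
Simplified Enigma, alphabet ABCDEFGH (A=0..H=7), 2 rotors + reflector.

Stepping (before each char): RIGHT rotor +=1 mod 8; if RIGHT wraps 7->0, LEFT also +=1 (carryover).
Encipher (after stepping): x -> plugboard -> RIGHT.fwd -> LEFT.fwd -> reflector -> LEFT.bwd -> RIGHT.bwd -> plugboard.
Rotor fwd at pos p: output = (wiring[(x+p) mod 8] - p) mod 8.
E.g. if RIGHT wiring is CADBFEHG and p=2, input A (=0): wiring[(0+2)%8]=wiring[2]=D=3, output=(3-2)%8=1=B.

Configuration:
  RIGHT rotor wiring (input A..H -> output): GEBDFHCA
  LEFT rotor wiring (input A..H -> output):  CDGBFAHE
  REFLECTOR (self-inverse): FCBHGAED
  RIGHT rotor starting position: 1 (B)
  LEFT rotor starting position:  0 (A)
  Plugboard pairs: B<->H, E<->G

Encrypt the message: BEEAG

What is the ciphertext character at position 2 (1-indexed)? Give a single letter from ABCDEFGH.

Char 1 ('B'): step: R->2, L=0; B->plug->H->R->C->L->G->refl->E->L'->H->R'->A->plug->A
Char 2 ('E'): step: R->3, L=0; E->plug->G->R->B->L->D->refl->H->L'->G->R'->H->plug->B

B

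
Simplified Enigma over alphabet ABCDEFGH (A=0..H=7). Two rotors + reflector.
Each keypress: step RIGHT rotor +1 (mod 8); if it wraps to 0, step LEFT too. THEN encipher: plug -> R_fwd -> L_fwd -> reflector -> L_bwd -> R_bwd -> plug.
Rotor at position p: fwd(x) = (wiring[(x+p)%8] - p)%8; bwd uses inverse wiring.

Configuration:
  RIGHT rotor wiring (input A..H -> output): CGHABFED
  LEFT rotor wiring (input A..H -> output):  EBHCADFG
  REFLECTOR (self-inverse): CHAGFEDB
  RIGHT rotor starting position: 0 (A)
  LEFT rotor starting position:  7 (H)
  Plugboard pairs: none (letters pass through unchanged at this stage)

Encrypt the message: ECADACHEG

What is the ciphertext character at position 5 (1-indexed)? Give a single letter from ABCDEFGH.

Char 1 ('E'): step: R->1, L=7; E->plug->E->R->E->L->D->refl->G->L'->H->R'->C->plug->C
Char 2 ('C'): step: R->2, L=7; C->plug->C->R->H->L->G->refl->D->L'->E->R'->H->plug->H
Char 3 ('A'): step: R->3, L=7; A->plug->A->R->F->L->B->refl->H->L'->A->R'->E->plug->E
Char 4 ('D'): step: R->4, L=7; D->plug->D->R->H->L->G->refl->D->L'->E->R'->H->plug->H
Char 5 ('A'): step: R->5, L=7; A->plug->A->R->A->L->H->refl->B->L'->F->R'->D->plug->D

D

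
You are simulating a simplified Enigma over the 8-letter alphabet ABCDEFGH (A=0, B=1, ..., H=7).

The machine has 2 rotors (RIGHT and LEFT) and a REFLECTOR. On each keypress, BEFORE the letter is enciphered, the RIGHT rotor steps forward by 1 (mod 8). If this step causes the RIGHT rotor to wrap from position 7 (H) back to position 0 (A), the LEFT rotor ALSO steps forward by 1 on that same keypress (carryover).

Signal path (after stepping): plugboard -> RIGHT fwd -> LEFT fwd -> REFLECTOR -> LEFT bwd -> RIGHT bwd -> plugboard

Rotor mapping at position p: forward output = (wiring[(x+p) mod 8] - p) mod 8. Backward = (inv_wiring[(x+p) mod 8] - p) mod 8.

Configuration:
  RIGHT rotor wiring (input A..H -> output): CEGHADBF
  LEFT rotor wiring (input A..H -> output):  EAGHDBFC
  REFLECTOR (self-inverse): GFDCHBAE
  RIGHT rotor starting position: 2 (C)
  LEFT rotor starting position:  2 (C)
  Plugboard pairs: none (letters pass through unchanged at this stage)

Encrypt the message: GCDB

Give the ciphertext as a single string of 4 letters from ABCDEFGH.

Char 1 ('G'): step: R->3, L=2; G->plug->G->R->B->L->F->refl->B->L'->C->R'->E->plug->E
Char 2 ('C'): step: R->4, L=2; C->plug->C->R->F->L->A->refl->G->L'->H->R'->B->plug->B
Char 3 ('D'): step: R->5, L=2; D->plug->D->R->F->L->A->refl->G->L'->H->R'->E->plug->E
Char 4 ('B'): step: R->6, L=2; B->plug->B->R->H->L->G->refl->A->L'->F->R'->H->plug->H

Answer: EBEH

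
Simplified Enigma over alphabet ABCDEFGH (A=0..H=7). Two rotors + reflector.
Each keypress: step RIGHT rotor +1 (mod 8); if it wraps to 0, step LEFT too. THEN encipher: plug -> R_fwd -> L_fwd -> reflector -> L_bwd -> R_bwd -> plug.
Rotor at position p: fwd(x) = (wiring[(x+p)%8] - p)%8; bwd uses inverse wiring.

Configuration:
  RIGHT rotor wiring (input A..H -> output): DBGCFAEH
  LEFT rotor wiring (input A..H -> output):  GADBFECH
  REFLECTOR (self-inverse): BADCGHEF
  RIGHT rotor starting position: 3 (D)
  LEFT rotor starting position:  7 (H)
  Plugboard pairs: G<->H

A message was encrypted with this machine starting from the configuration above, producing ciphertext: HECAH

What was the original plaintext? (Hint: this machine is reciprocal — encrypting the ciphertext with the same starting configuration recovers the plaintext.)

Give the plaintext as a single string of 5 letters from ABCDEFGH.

Answer: CBDCG

Derivation:
Char 1 ('H'): step: R->4, L=7; H->plug->G->R->C->L->B->refl->A->L'->A->R'->C->plug->C
Char 2 ('E'): step: R->5, L=7; E->plug->E->R->E->L->C->refl->D->L'->H->R'->B->plug->B
Char 3 ('C'): step: R->6, L=7; C->plug->C->R->F->L->G->refl->E->L'->D->R'->D->plug->D
Char 4 ('A'): step: R->7, L=7; A->plug->A->R->A->L->A->refl->B->L'->C->R'->C->plug->C
Char 5 ('H'): step: R->0, L->0 (L advanced); H->plug->G->R->E->L->F->refl->H->L'->H->R'->H->plug->G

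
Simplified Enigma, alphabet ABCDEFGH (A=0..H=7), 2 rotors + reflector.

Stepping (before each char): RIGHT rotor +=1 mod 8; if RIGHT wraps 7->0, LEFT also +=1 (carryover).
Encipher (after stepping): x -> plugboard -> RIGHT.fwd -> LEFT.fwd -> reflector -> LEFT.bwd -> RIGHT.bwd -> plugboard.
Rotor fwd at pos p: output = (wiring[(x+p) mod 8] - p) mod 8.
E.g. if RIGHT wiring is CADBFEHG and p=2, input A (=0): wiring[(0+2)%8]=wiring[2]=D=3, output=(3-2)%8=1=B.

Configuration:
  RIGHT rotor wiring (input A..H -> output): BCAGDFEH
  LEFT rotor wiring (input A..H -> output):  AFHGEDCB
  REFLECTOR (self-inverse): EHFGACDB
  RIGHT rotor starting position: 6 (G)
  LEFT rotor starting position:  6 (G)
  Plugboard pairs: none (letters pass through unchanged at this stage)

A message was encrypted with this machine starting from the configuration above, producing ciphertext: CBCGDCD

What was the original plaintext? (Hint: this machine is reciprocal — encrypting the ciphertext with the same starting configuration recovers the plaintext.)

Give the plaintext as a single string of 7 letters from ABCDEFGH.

Answer: FHHEEEG

Derivation:
Char 1 ('C'): step: R->7, L=6; C->plug->C->R->D->L->H->refl->B->L'->E->R'->F->plug->F
Char 2 ('B'): step: R->0, L->7 (L advanced); B->plug->B->R->C->L->G->refl->D->L'->H->R'->H->plug->H
Char 3 ('C'): step: R->1, L=7; C->plug->C->R->F->L->F->refl->C->L'->A->R'->H->plug->H
Char 4 ('G'): step: R->2, L=7; G->plug->G->R->H->L->D->refl->G->L'->C->R'->E->plug->E
Char 5 ('D'): step: R->3, L=7; D->plug->D->R->B->L->B->refl->H->L'->E->R'->E->plug->E
Char 6 ('C'): step: R->4, L=7; C->plug->C->R->A->L->C->refl->F->L'->F->R'->E->plug->E
Char 7 ('D'): step: R->5, L=7; D->plug->D->R->E->L->H->refl->B->L'->B->R'->G->plug->G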